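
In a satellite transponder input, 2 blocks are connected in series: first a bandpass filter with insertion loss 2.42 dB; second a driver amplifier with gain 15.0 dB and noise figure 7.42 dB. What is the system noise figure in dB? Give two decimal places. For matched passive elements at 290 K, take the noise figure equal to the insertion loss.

9.84 dB

Convert to linear (a loss of L dB is a gain of −L dB): F_i = 10^(NF_i/10), G_i = 10^(G_i,dB/10)
  Stage 1: F_1 = 10^(2.42/10) = 1.746, G_1 = 10^(−2.42/10) = 0.5728
  Stage 2: F_2 = 10^(7.42/10) = 5.521, G_2 = 10^(15.0/10) = 31.62
Friis cascade:
  F = 1.746 + (5.521 − 1)/0.5728 = 9.638
NF = 10 log₁₀(9.638) = 9.84 dB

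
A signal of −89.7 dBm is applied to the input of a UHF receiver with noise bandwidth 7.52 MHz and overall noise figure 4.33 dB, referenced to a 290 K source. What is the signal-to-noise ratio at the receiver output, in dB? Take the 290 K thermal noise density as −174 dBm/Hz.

Noise floor: N = −174 + 10 log₁₀(B) + NF
10 log₁₀(7.52×10⁶) = 68.76 dB
N = −174 + 68.76 + 4.33 = −100.91 dBm
SNR = P_sig − N = −89.7 − (−100.91) = 11.21 dB → 11.2 dB

11.2 dB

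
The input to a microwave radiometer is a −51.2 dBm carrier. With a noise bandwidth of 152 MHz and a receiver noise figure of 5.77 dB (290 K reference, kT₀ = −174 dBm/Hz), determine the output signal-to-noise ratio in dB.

35.2 dB

Noise floor: N = −174 + 10 log₁₀(B) + NF
10 log₁₀(1.52×10⁸) = 81.82 dB
N = −174 + 81.82 + 5.77 = −86.41 dBm
SNR = P_sig − N = −51.2 − (−86.41) = 35.21 dB → 35.2 dB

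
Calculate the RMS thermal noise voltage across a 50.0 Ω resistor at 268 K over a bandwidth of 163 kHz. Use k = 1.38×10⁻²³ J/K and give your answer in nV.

347 nV

V_n = √(4kTRB)
4kTRB = 4 × 1.38×10⁻²³ × 268 × 5.00×10¹ × 1.63×10⁵ = 1.21×10⁻¹³ V²
V_n = √(1.21×10⁻¹³) = 3.47×10⁻⁷ V = 347 nV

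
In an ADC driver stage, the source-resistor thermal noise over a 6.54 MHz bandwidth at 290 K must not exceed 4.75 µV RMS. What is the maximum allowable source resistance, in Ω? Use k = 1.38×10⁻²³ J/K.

216 Ω

Johnson–Nyquist: V_n = √(4kTRB) ⇒ R = V_n² / (4kTB)
4kTB = 4 × 1.38×10⁻²³ × 290 × 6.54×10⁶ = 1.05×10⁻¹³
R = (4.75×10⁻⁶)² / 1.05×10⁻¹³ = 2.16×10² Ω = 216 Ω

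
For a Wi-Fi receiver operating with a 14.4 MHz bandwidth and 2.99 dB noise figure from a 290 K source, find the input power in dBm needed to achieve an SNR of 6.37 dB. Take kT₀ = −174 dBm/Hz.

−93.1 dBm

Sensitivity = −174 + 10 log₁₀(B) + NF + SNR_min
= −174 + 71.58 + 2.99 + 6.37
= −93.06 dBm → −93.1 dBm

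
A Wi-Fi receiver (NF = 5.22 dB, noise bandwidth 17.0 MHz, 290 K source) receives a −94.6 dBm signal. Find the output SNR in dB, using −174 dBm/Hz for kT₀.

1.9 dB

Noise floor: N = −174 + 10 log₁₀(B) + NF
10 log₁₀(1.70×10⁷) = 72.3 dB
N = −174 + 72.3 + 5.22 = −96.48 dBm
SNR = P_sig − N = −94.6 − (−96.48) = 1.88 dB → 1.9 dB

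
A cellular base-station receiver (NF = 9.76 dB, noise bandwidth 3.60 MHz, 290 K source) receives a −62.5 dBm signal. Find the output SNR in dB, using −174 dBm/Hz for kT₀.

36.2 dB

Noise floor: N = −174 + 10 log₁₀(B) + NF
10 log₁₀(3.60×10⁶) = 65.56 dB
N = −174 + 65.56 + 9.76 = −98.68 dBm
SNR = P_sig − N = −62.5 − (−98.68) = 36.18 dB → 36.2 dB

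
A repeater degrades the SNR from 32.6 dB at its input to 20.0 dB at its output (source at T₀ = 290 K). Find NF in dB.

NF (dB) = SNR_in(dB) − SNR_out(dB) when the source is at T₀
NF = 32.6 − 20.0 = 12.6 dB

12.6 dB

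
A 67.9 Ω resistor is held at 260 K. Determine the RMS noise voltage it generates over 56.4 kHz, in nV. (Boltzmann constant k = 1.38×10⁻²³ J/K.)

V_n = √(4kTRB)
4kTRB = 4 × 1.38×10⁻²³ × 260 × 6.79×10¹ × 5.64×10⁴ = 5.50×10⁻¹⁴ V²
V_n = √(5.50×10⁻¹⁴) = 2.34×10⁻⁷ V = 234 nV

234 nV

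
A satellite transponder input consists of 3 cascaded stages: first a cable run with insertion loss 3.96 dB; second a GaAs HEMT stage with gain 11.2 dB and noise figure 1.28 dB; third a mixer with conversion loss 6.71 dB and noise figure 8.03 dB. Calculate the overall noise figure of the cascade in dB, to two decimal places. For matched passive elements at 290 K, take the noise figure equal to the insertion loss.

Convert to linear (a loss of L dB is a gain of −L dB): F_i = 10^(NF_i/10), G_i = 10^(G_i,dB/10)
  Stage 1: F_1 = 10^(3.96/10) = 2.489, G_1 = 10^(−3.96/10) = 0.4018
  Stage 2: F_2 = 10^(1.28/10) = 1.343, G_2 = 10^(11.2/10) = 13.18
  Stage 3: F_3 = 10^(8.03/10) = 6.353, G_3 = 10^(−6.71/10) = 0.2133
Friis cascade:
  F = 2.489 + (1.343 − 1)/0.4018 + (6.353 − 1)/5.297 = 4.353
NF = 10 log₁₀(4.353) = 6.39 dB

6.39 dB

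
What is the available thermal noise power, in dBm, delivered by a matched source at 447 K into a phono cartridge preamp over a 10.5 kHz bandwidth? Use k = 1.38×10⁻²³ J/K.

−131.9 dBm

P_n = kTB = 1.38×10⁻²³ × 447 × 1.05×10⁴ = 6.48×10⁻¹⁷ W
In dBm: 10 log₁₀(6.48×10⁻¹⁷ / 10⁻³) = −131.9 dBm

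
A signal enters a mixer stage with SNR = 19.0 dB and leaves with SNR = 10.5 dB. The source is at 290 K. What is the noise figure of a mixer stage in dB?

NF (dB) = SNR_in(dB) − SNR_out(dB) when the source is at T₀
NF = 19.0 − 10.5 = 8.5 dB

8.5 dB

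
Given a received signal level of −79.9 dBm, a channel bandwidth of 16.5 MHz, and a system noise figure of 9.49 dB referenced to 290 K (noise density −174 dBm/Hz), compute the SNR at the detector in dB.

12.4 dB

Noise floor: N = −174 + 10 log₁₀(B) + NF
10 log₁₀(1.65×10⁷) = 72.17 dB
N = −174 + 72.17 + 9.49 = −92.34 dBm
SNR = P_sig − N = −79.9 − (−92.34) = 12.44 dB → 12.4 dB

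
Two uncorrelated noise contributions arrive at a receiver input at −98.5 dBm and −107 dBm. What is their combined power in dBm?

−97.9 dBm

Convert to linear, add, convert back:
P₁ = 1.41×10⁻¹³ W, P₂ = 2.00×10⁻¹⁴ W
P_tot = 1.61×10⁻¹³ W → 10 log₁₀(P_tot / 10⁻³) = −97.9 dBm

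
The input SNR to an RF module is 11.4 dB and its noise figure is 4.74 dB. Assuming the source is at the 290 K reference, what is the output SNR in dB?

By definition F = SNR_in/SNR_out, so in dB: SNR_out = SNR_in − NF
SNR_out = 11.4 − 4.74 = 6.66 dB

6.66 dB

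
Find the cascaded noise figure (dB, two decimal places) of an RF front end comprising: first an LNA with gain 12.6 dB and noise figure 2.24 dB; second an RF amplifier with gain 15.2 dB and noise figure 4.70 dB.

2.51 dB

Convert to linear (a loss of L dB is a gain of −L dB): F_i = 10^(NF_i/10), G_i = 10^(G_i,dB/10)
  Stage 1: F_1 = 10^(2.24/10) = 1.675, G_1 = 10^(12.6/10) = 18.20
  Stage 2: F_2 = 10^(4.70/10) = 2.951, G_2 = 10^(15.2/10) = 33.11
Friis cascade:
  F = 1.675 + (2.951 − 1)/18.20 = 1.782
NF = 10 log₁₀(1.782) = 2.51 dB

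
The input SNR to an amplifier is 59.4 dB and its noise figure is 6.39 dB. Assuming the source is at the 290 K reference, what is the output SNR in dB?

53.01 dB

By definition F = SNR_in/SNR_out, so in dB: SNR_out = SNR_in − NF
SNR_out = 59.4 − 6.39 = 53.01 dB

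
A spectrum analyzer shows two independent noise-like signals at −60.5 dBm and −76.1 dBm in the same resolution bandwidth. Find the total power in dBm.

Convert to linear, add, convert back:
P₁ = 8.91×10⁻¹⁰ W, P₂ = 2.45×10⁻¹¹ W
P_tot = 9.16×10⁻¹⁰ W → 10 log₁₀(P_tot / 10⁻³) = −60.4 dBm

−60.4 dBm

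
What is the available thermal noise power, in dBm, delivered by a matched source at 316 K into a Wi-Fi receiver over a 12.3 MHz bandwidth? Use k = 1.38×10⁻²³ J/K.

P_n = kTB = 1.38×10⁻²³ × 316 × 1.23×10⁷ = 5.36×10⁻¹⁴ W
In dBm: 10 log₁₀(5.36×10⁻¹⁴ / 10⁻³) = −102.7 dBm

−102.7 dBm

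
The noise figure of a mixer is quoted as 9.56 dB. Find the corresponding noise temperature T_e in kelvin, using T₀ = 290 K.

F = 10^(9.56/10) = 9.03649
T_e = (F − 1)·T₀ = (9.03649 − 1) × 290 = 2331 K

2331 K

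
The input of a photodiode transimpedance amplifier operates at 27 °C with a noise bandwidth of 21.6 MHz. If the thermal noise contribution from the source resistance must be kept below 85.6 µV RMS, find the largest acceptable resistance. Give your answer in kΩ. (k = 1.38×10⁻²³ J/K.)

T = 27 °C + 273.15 = 300.15 K
Johnson–Nyquist: V_n = √(4kTRB) ⇒ R = V_n² / (4kTB)
4kTB = 4 × 1.38×10⁻²³ × 300.15 × 2.16×10⁷ = 3.58×10⁻¹³
R = (8.56×10⁻⁵)² / 3.58×10⁻¹³ = 2.05×10⁴ Ω = 20.5 kΩ

20.5 kΩ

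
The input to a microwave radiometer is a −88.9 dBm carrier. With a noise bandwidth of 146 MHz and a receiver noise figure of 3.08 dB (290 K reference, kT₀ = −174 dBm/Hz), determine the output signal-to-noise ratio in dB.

Noise floor: N = −174 + 10 log₁₀(B) + NF
10 log₁₀(1.46×10⁸) = 81.64 dB
N = −174 + 81.64 + 3.08 = −89.28 dBm
SNR = P_sig − N = −88.9 − (−89.28) = 0.38 dB → 0.4 dB

0.4 dB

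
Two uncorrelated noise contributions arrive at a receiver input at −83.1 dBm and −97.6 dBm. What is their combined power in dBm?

Convert to linear, add, convert back:
P₁ = 4.90×10⁻¹² W, P₂ = 1.74×10⁻¹³ W
P_tot = 5.07×10⁻¹² W → 10 log₁₀(P_tot / 10⁻³) = −82.9 dBm

−82.9 dBm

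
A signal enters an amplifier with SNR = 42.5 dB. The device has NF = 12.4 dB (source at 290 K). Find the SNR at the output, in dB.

By definition F = SNR_in/SNR_out, so in dB: SNR_out = SNR_in − NF
SNR_out = 42.5 − 12.4 = 30.1 dB

30.1 dB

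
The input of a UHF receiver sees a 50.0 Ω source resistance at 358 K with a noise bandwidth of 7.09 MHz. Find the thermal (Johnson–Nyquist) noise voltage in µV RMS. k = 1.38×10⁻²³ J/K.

V_n = √(4kTRB)
4kTRB = 4 × 1.38×10⁻²³ × 358 × 5.00×10¹ × 7.09×10⁶ = 7.01×10⁻¹² V²
V_n = √(7.01×10⁻¹²) = 2.65×10⁻⁶ V = 2.65 µV

2.65 µV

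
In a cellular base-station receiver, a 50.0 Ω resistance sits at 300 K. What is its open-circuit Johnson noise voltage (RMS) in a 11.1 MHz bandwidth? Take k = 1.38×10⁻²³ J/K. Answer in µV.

V_n = √(4kTRB)
4kTRB = 4 × 1.38×10⁻²³ × 300 × 5.00×10¹ × 1.11×10⁷ = 9.19×10⁻¹² V²
V_n = √(9.19×10⁻¹²) = 3.03×10⁻⁶ V = 3.03 µV

3.03 µV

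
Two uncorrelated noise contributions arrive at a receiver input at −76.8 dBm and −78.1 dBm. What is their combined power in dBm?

Convert to linear, add, convert back:
P₁ = 2.09×10⁻¹¹ W, P₂ = 1.55×10⁻¹¹ W
P_tot = 3.64×10⁻¹¹ W → 10 log₁₀(P_tot / 10⁻³) = −74.4 dBm

−74.4 dBm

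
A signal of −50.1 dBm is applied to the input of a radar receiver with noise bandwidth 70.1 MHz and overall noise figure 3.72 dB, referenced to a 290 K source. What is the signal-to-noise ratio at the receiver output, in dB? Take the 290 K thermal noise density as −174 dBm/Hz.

41.7 dB

Noise floor: N = −174 + 10 log₁₀(B) + NF
10 log₁₀(7.01×10⁷) = 78.46 dB
N = −174 + 78.46 + 3.72 = −91.82 dBm
SNR = P_sig − N = −50.1 − (−91.82) = 41.72 dB → 41.7 dB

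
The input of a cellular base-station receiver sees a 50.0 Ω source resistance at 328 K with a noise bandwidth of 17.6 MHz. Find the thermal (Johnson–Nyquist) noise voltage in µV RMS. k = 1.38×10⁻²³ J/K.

3.99 µV

V_n = √(4kTRB)
4kTRB = 4 × 1.38×10⁻²³ × 328 × 5.00×10¹ × 1.76×10⁷ = 1.59×10⁻¹¹ V²
V_n = √(1.59×10⁻¹¹) = 3.99×10⁻⁶ V = 3.99 µV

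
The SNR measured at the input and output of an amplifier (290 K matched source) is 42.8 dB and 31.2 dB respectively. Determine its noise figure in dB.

11.6 dB

NF (dB) = SNR_in(dB) − SNR_out(dB) when the source is at T₀
NF = 42.8 − 31.2 = 11.6 dB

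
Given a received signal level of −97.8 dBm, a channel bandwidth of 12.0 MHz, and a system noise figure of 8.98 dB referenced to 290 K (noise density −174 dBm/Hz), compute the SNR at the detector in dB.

−3.6 dB

Noise floor: N = −174 + 10 log₁₀(B) + NF
10 log₁₀(1.20×10⁷) = 70.79 dB
N = −174 + 70.79 + 8.98 = −94.23 dBm
SNR = P_sig − N = −97.8 − (−94.23) = −3.57 dB → −3.6 dB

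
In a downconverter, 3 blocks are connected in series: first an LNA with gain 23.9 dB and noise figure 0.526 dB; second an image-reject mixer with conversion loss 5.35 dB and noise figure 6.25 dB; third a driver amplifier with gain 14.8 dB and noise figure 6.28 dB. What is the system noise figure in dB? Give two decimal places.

Convert to linear (a loss of L dB is a gain of −L dB): F_i = 10^(NF_i/10), G_i = 10^(G_i,dB/10)
  Stage 1: F_1 = 10^(0.526/10) = 1.129, G_1 = 10^(23.9/10) = 245.5
  Stage 2: F_2 = 10^(6.25/10) = 4.217, G_2 = 10^(−5.35/10) = 0.2917
  Stage 3: F_3 = 10^(6.28/10) = 4.246, G_3 = 10^(14.8/10) = 30.20
Friis cascade:
  F = 1.129 + (4.217 − 1)/245.5 + (4.246 − 1)/71.61 = 1.187
NF = 10 log₁₀(1.187) = 0.75 dB

0.75 dB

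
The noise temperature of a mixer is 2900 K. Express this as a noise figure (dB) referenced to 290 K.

10.41 dB

F = 1 + T_e/T₀ = 1 + 2900/290 = 11
NF = 10 log₁₀(11) = 10.41 dB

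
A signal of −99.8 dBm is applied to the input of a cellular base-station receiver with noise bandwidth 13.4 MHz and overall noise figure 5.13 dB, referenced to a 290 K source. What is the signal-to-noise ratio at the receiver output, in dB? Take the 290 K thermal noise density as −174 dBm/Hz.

−2.2 dB

Noise floor: N = −174 + 10 log₁₀(B) + NF
10 log₁₀(1.34×10⁷) = 71.27 dB
N = −174 + 71.27 + 5.13 = −97.60 dBm
SNR = P_sig − N = −99.8 − (−97.60) = −2.20 dB → −2.2 dB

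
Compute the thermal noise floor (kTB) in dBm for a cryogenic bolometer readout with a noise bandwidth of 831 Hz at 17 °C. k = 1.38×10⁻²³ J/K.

T = 17 °C + 273.15 = 290.15 K
P_n = kTB = 1.38×10⁻²³ × 290.15 × 8.31×10² = 3.33×10⁻¹⁸ W
In dBm: 10 log₁₀(3.33×10⁻¹⁸ / 10⁻³) = −144.8 dBm

−144.8 dBm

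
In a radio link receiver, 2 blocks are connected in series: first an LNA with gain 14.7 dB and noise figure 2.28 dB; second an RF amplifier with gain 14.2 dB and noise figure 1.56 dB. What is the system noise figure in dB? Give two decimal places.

Convert to linear (a loss of L dB is a gain of −L dB): F_i = 10^(NF_i/10), G_i = 10^(G_i,dB/10)
  Stage 1: F_1 = 10^(2.28/10) = 1.690, G_1 = 10^(14.7/10) = 29.51
  Stage 2: F_2 = 10^(1.56/10) = 1.432, G_2 = 10^(14.2/10) = 26.30
Friis cascade:
  F = 1.690 + (1.432 − 1)/29.51 = 1.705
NF = 10 log₁₀(1.705) = 2.32 dB

2.32 dB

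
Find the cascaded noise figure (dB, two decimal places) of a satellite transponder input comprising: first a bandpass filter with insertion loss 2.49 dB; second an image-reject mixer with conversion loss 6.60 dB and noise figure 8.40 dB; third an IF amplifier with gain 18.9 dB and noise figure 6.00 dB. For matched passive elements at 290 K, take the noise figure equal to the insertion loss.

15.62 dB

Convert to linear (a loss of L dB is a gain of −L dB): F_i = 10^(NF_i/10), G_i = 10^(G_i,dB/10)
  Stage 1: F_1 = 10^(2.49/10) = 1.774, G_1 = 10^(−2.49/10) = 0.5636
  Stage 2: F_2 = 10^(8.40/10) = 6.918, G_2 = 10^(−6.60/10) = 0.2188
  Stage 3: F_3 = 10^(6.00/10) = 3.981, G_3 = 10^(18.9/10) = 77.62
Friis cascade:
  F = 1.774 + (6.918 − 1)/0.5636 + (3.981 − 1)/0.1233 = 36.45
NF = 10 log₁₀(36.45) = 15.62 dB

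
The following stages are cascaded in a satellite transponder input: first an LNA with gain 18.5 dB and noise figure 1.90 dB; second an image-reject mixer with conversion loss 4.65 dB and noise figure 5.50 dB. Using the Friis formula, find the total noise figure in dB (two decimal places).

Convert to linear (a loss of L dB is a gain of −L dB): F_i = 10^(NF_i/10), G_i = 10^(G_i,dB/10)
  Stage 1: F_1 = 10^(1.90/10) = 1.549, G_1 = 10^(18.5/10) = 70.79
  Stage 2: F_2 = 10^(5.50/10) = 3.548, G_2 = 10^(−4.65/10) = 0.3428
Friis cascade:
  F = 1.549 + (3.548 − 1)/70.79 = 1.585
NF = 10 log₁₀(1.585) = 2.00 dB

2.00 dB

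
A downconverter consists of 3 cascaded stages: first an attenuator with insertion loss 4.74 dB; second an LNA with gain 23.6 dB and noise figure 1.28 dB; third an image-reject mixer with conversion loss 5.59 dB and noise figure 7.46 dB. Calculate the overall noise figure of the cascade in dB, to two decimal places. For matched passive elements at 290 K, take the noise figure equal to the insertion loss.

Convert to linear (a loss of L dB is a gain of −L dB): F_i = 10^(NF_i/10), G_i = 10^(G_i,dB/10)
  Stage 1: F_1 = 10^(4.74/10) = 2.979, G_1 = 10^(−4.74/10) = 0.3357
  Stage 2: F_2 = 10^(1.28/10) = 1.343, G_2 = 10^(23.6/10) = 229.1
  Stage 3: F_3 = 10^(7.46/10) = 5.572, G_3 = 10^(−5.59/10) = 0.2761
Friis cascade:
  F = 2.979 + (1.343 − 1)/0.3357 + (5.572 − 1)/76.91 = 4.059
NF = 10 log₁₀(4.059) = 6.08 dB

6.08 dB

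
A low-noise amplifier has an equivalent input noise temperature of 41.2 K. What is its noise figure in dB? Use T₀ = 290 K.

F = 1 + T_e/T₀ = 1 + 41.2/290 = 1.14207
NF = 10 log₁₀(1.14207) = 0.577 dB

0.577 dB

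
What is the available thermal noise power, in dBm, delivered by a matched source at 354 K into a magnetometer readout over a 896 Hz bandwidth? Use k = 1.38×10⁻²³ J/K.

P_n = kTB = 1.38×10⁻²³ × 354 × 8.96×10² = 4.38×10⁻¹⁸ W
In dBm: 10 log₁₀(4.38×10⁻¹⁸ / 10⁻³) = −143.6 dBm

−143.6 dBm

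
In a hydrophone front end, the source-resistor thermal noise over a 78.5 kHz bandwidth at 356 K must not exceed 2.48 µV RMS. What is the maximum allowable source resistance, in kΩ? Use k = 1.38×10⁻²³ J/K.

Johnson–Nyquist: V_n = √(4kTRB) ⇒ R = V_n² / (4kTB)
4kTB = 4 × 1.38×10⁻²³ × 356 × 7.85×10⁴ = 1.54×10⁻¹⁵
R = (2.48×10⁻⁶)² / 1.54×10⁻¹⁵ = 3.99×10³ Ω = 3.99 kΩ

3.99 kΩ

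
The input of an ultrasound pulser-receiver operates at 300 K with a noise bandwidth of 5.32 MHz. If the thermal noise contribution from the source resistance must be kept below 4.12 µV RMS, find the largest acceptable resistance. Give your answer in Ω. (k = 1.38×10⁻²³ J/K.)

193 Ω

Johnson–Nyquist: V_n = √(4kTRB) ⇒ R = V_n² / (4kTB)
4kTB = 4 × 1.38×10⁻²³ × 300 × 5.32×10⁶ = 8.81×10⁻¹⁴
R = (4.12×10⁻⁶)² / 8.81×10⁻¹⁴ = 1.93×10² Ω = 193 Ω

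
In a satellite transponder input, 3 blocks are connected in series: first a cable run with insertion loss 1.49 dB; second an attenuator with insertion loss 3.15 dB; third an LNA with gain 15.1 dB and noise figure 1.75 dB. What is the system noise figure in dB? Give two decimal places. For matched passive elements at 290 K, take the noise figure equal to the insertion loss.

Convert to linear (a loss of L dB is a gain of −L dB): F_i = 10^(NF_i/10), G_i = 10^(G_i,dB/10)
  Stage 1: F_1 = 10^(1.49/10) = 1.409, G_1 = 10^(−1.49/10) = 0.7096
  Stage 2: F_2 = 10^(3.15/10) = 2.065, G_2 = 10^(−3.15/10) = 0.4842
  Stage 3: F_3 = 10^(1.75/10) = 1.496, G_3 = 10^(15.1/10) = 32.36
Friis cascade:
  F = 1.409 + (2.065 − 1)/0.7096 + (1.496 − 1)/0.3436 = 4.355
NF = 10 log₁₀(4.355) = 6.39 dB

6.39 dB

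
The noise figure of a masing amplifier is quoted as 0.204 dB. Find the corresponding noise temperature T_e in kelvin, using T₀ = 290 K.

F = 10^(0.204/10) = 1.04809
T_e = (F − 1)·T₀ = (1.04809 − 1) × 290 = 13.9 K

13.9 K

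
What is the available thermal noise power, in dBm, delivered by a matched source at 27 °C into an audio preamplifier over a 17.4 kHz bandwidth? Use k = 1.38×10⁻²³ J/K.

−131.4 dBm

T = 27 °C + 273.15 = 300.15 K
P_n = kTB = 1.38×10⁻²³ × 300.15 × 1.74×10⁴ = 7.21×10⁻¹⁷ W
In dBm: 10 log₁₀(7.21×10⁻¹⁷ / 10⁻³) = −131.4 dBm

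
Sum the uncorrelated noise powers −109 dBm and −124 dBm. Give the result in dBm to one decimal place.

−108.9 dBm

Convert to linear, add, convert back:
P₁ = 1.26×10⁻¹⁴ W, P₂ = 3.98×10⁻¹⁶ W
P_tot = 1.30×10⁻¹⁴ W → 10 log₁₀(P_tot / 10⁻³) = −108.9 dBm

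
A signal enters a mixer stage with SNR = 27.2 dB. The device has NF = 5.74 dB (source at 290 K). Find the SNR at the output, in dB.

21.46 dB

By definition F = SNR_in/SNR_out, so in dB: SNR_out = SNR_in − NF
SNR_out = 27.2 − 5.74 = 21.46 dB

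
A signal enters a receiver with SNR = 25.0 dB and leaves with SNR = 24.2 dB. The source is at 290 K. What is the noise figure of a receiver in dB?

0.8 dB

NF (dB) = SNR_in(dB) − SNR_out(dB) when the source is at T₀
NF = 25.0 − 24.2 = 0.8 dB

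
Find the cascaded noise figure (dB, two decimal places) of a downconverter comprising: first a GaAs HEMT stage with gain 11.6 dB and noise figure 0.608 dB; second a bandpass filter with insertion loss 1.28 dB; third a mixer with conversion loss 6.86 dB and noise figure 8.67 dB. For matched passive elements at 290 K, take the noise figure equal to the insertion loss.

Convert to linear (a loss of L dB is a gain of −L dB): F_i = 10^(NF_i/10), G_i = 10^(G_i,dB/10)
  Stage 1: F_1 = 10^(0.608/10) = 1.150, G_1 = 10^(11.6/10) = 14.45
  Stage 2: F_2 = 10^(1.28/10) = 1.343, G_2 = 10^(−1.28/10) = 0.7447
  Stage 3: F_3 = 10^(8.67/10) = 7.362, G_3 = 10^(−6.86/10) = 0.2061
Friis cascade:
  F = 1.150 + (1.343 − 1)/14.45 + (7.362 − 1)/10.76 = 1.765
NF = 10 log₁₀(1.765) = 2.47 dB

2.47 dB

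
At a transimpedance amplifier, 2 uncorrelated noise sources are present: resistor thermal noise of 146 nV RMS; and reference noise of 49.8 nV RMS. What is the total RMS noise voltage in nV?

Uncorrelated sources add in power (mean-square): V_tot = √(ΣV_i²)
V_tot = √[(1.46×10⁻⁷)² + (4.98×10⁻⁸)²] = 1.54×10⁻⁷ V = 154 nV

154 nV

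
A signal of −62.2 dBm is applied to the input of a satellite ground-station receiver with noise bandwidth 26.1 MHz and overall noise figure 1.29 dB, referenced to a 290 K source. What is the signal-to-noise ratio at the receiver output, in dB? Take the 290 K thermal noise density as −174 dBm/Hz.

36.3 dB

Noise floor: N = −174 + 10 log₁₀(B) + NF
10 log₁₀(2.61×10⁷) = 74.17 dB
N = −174 + 74.17 + 1.29 = −98.54 dBm
SNR = P_sig − N = −62.2 − (−98.54) = 36.34 dB → 36.3 dB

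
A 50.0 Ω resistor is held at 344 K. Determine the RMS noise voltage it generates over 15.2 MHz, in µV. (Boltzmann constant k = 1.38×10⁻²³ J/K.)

V_n = √(4kTRB)
4kTRB = 4 × 1.38×10⁻²³ × 344 × 5.00×10¹ × 1.52×10⁷ = 1.44×10⁻¹¹ V²
V_n = √(1.44×10⁻¹¹) = 3.80×10⁻⁶ V = 3.80 µV

3.80 µV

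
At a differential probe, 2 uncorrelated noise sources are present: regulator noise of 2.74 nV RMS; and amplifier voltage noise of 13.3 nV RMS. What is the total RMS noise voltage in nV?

13.6 nV

Uncorrelated sources add in power (mean-square): V_tot = √(ΣV_i²)
V_tot = √[(2.74×10⁻⁹)² + (1.33×10⁻⁸)²] = 1.36×10⁻⁸ V = 13.6 nV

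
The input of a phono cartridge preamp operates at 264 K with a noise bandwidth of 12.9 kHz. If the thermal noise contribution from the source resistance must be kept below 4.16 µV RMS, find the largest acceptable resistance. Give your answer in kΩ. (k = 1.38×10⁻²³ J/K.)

92.1 kΩ

Johnson–Nyquist: V_n = √(4kTRB) ⇒ R = V_n² / (4kTB)
4kTB = 4 × 1.38×10⁻²³ × 264 × 1.29×10⁴ = 1.88×10⁻¹⁶
R = (4.16×10⁻⁶)² / 1.88×10⁻¹⁶ = 9.21×10⁴ Ω = 92.1 kΩ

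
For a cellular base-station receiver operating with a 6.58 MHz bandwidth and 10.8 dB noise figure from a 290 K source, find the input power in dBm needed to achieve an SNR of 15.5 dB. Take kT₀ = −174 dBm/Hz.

−79.5 dBm

Sensitivity = −174 + 10 log₁₀(B) + NF + SNR_min
= −174 + 68.18 + 10.8 + 15.5
= −79.52 dBm → −79.5 dBm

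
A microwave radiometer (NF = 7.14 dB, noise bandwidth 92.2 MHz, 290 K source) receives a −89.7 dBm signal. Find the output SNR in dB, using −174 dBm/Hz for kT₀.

Noise floor: N = −174 + 10 log₁₀(B) + NF
10 log₁₀(9.22×10⁷) = 79.65 dB
N = −174 + 79.65 + 7.14 = −87.21 dBm
SNR = P_sig − N = −89.7 − (−87.21) = −2.49 dB → −2.5 dB

−2.5 dB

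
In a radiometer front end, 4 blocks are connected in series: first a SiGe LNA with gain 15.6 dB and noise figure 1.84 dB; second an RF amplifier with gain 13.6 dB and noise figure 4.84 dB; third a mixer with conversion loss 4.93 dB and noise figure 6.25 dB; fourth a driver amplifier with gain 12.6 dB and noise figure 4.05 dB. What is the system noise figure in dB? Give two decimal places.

Convert to linear (a loss of L dB is a gain of −L dB): F_i = 10^(NF_i/10), G_i = 10^(G_i,dB/10)
  Stage 1: F_1 = 10^(1.84/10) = 1.528, G_1 = 10^(15.6/10) = 36.31
  Stage 2: F_2 = 10^(4.84/10) = 3.048, G_2 = 10^(13.6/10) = 22.91
  Stage 3: F_3 = 10^(6.25/10) = 4.217, G_3 = 10^(−4.93/10) = 0.3214
  Stage 4: F_4 = 10^(4.05/10) = 2.541, G_4 = 10^(12.6/10) = 18.20
Friis cascade:
  F = 1.528 + (3.048 − 1)/36.31 + (4.217 − 1)/831.8 + (2.541 − 1)/267.3 = 1.594
NF = 10 log₁₀(1.594) = 2.02 dB

2.02 dB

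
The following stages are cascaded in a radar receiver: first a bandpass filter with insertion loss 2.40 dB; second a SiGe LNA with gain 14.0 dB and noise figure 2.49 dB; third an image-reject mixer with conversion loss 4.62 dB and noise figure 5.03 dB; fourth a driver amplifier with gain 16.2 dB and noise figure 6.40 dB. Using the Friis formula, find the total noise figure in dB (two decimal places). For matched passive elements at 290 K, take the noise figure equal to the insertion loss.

Convert to linear (a loss of L dB is a gain of −L dB): F_i = 10^(NF_i/10), G_i = 10^(G_i,dB/10)
  Stage 1: F_1 = 10^(2.40/10) = 1.738, G_1 = 10^(−2.40/10) = 0.5754
  Stage 2: F_2 = 10^(2.49/10) = 1.774, G_2 = 10^(14.0/10) = 25.12
  Stage 3: F_3 = 10^(5.03/10) = 3.184, G_3 = 10^(−4.62/10) = 0.3451
  Stage 4: F_4 = 10^(6.40/10) = 4.365, G_4 = 10^(16.2/10) = 41.69
Friis cascade:
  F = 1.738 + (1.774 − 1)/0.5754 + (3.184 − 1)/14.45 + (4.365 − 1)/4.989 = 3.909
NF = 10 log₁₀(3.909) = 5.92 dB

5.92 dB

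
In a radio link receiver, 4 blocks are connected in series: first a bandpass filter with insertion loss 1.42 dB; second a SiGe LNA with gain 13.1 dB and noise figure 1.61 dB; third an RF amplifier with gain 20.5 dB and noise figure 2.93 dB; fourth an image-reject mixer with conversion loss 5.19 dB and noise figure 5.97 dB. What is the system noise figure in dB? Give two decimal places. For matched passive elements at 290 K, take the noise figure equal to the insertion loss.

Convert to linear (a loss of L dB is a gain of −L dB): F_i = 10^(NF_i/10), G_i = 10^(G_i,dB/10)
  Stage 1: F_1 = 10^(1.42/10) = 1.387, G_1 = 10^(−1.42/10) = 0.7211
  Stage 2: F_2 = 10^(1.61/10) = 1.449, G_2 = 10^(13.1/10) = 20.42
  Stage 3: F_3 = 10^(2.93/10) = 1.963, G_3 = 10^(20.5/10) = 112.2
  Stage 4: F_4 = 10^(5.97/10) = 3.954, G_4 = 10^(−5.19/10) = 0.3027
Friis cascade:
  F = 1.387 + (1.449 − 1)/0.7211 + (1.963 − 1)/14.72 + (3.954 − 1)/1652 = 2.076
NF = 10 log₁₀(2.076) = 3.17 dB

3.17 dB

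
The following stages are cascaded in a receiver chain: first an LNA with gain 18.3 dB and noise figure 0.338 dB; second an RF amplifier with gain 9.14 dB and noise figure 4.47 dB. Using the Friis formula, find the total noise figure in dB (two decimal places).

Convert to linear (a loss of L dB is a gain of −L dB): F_i = 10^(NF_i/10), G_i = 10^(G_i,dB/10)
  Stage 1: F_1 = 10^(0.338/10) = 1.081, G_1 = 10^(18.3/10) = 67.61
  Stage 2: F_2 = 10^(4.47/10) = 2.799, G_2 = 10^(9.14/10) = 8.204
Friis cascade:
  F = 1.081 + (2.799 − 1)/67.61 = 1.108
NF = 10 log₁₀(1.108) = 0.44 dB

0.44 dB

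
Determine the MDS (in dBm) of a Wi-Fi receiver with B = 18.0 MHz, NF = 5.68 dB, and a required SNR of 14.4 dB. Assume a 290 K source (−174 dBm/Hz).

Sensitivity = −174 + 10 log₁₀(B) + NF + SNR_min
= −174 + 72.55 + 5.68 + 14.4
= −81.37 dBm → −81.4 dBm

−81.4 dBm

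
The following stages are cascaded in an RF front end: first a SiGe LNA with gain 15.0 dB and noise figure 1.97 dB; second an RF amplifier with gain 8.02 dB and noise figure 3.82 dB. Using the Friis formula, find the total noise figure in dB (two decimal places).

Convert to linear (a loss of L dB is a gain of −L dB): F_i = 10^(NF_i/10), G_i = 10^(G_i,dB/10)
  Stage 1: F_1 = 10^(1.97/10) = 1.574, G_1 = 10^(15.0/10) = 31.62
  Stage 2: F_2 = 10^(3.82/10) = 2.410, G_2 = 10^(8.02/10) = 6.339
Friis cascade:
  F = 1.574 + (2.410 − 1)/31.62 = 1.619
NF = 10 log₁₀(1.619) = 2.09 dB

2.09 dB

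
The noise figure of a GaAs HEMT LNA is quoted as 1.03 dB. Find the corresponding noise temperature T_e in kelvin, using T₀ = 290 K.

77.6 K

F = 10^(1.03/10) = 1.26765
T_e = (F − 1)·T₀ = (1.26765 − 1) × 290 = 77.6 K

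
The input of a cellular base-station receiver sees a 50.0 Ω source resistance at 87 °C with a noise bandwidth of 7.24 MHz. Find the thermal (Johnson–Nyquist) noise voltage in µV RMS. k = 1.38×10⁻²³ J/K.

T = 87 °C + 273.15 = 360.15 K
V_n = √(4kTRB)
4kTRB = 4 × 1.38×10⁻²³ × 360.15 × 5.00×10¹ × 7.24×10⁶ = 7.20×10⁻¹² V²
V_n = √(7.20×10⁻¹²) = 2.68×10⁻⁶ V = 2.68 µV

2.68 µV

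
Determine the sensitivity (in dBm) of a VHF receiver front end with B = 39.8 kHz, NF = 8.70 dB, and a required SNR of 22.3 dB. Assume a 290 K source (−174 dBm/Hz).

−97.0 dBm

Sensitivity = −174 + 10 log₁₀(B) + NF + SNR_min
= −174 + 46 + 8.70 + 22.3
= −97.00 dBm → −97.0 dBm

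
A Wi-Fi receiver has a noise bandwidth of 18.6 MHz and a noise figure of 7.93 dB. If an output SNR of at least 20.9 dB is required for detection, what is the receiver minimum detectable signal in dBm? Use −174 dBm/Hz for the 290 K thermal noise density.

Sensitivity = −174 + 10 log₁₀(B) + NF + SNR_min
= −174 + 72.7 + 7.93 + 20.9
= −72.47 dBm → −72.5 dBm

−72.5 dBm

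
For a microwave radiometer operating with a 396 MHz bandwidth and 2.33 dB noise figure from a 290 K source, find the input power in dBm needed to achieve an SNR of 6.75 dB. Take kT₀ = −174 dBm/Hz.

−78.9 dBm

Sensitivity = −174 + 10 log₁₀(B) + NF + SNR_min
= −174 + 85.98 + 2.33 + 6.75
= −78.94 dBm → −78.9 dBm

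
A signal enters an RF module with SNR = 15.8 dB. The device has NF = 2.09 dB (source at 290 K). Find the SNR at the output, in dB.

13.71 dB

By definition F = SNR_in/SNR_out, so in dB: SNR_out = SNR_in − NF
SNR_out = 15.8 − 2.09 = 13.71 dB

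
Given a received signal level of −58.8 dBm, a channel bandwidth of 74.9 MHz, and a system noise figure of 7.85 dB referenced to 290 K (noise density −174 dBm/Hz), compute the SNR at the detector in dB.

Noise floor: N = −174 + 10 log₁₀(B) + NF
10 log₁₀(7.49×10⁷) = 78.74 dB
N = −174 + 78.74 + 7.85 = −87.41 dBm
SNR = P_sig − N = −58.8 − (−87.41) = 28.61 dB → 28.6 dB

28.6 dB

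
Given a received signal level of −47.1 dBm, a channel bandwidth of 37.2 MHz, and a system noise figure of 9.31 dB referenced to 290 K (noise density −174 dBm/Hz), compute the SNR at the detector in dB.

41.9 dB

Noise floor: N = −174 + 10 log₁₀(B) + NF
10 log₁₀(3.72×10⁷) = 75.71 dB
N = −174 + 75.71 + 9.31 = −88.98 dBm
SNR = P_sig − N = −47.1 − (−88.98) = 41.88 dB → 41.9 dB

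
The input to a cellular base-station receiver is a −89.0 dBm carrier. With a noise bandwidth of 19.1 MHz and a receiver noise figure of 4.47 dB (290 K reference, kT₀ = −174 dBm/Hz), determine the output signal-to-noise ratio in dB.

Noise floor: N = −174 + 10 log₁₀(B) + NF
10 log₁₀(1.91×10⁷) = 72.81 dB
N = −174 + 72.81 + 4.47 = −96.72 dBm
SNR = P_sig − N = −89.0 − (−96.72) = 7.72 dB → 7.7 dB

7.7 dB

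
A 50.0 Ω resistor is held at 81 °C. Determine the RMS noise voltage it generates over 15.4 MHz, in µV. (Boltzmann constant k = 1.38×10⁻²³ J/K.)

T = 81 °C + 273.15 = 354.15 K
V_n = √(4kTRB)
4kTRB = 4 × 1.38×10⁻²³ × 354.15 × 5.00×10¹ × 1.54×10⁷ = 1.51×10⁻¹¹ V²
V_n = √(1.51×10⁻¹¹) = 3.88×10⁻⁶ V = 3.88 µV

3.88 µV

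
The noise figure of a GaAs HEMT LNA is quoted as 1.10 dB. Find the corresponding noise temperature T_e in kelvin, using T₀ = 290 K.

F = 10^(1.10/10) = 1.28825
T_e = (F − 1)·T₀ = (1.28825 − 1) × 290 = 83.6 K

83.6 K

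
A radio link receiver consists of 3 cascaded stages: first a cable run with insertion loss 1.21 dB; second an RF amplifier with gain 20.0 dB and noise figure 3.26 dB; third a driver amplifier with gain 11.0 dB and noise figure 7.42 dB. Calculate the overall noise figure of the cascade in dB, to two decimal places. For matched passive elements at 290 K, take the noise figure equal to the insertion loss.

Convert to linear (a loss of L dB is a gain of −L dB): F_i = 10^(NF_i/10), G_i = 10^(G_i,dB/10)
  Stage 1: F_1 = 10^(1.21/10) = 1.321, G_1 = 10^(−1.21/10) = 0.7568
  Stage 2: F_2 = 10^(3.26/10) = 2.118, G_2 = 10^(20.0/10) = 100.0
  Stage 3: F_3 = 10^(7.42/10) = 5.521, G_3 = 10^(11.0/10) = 12.59
Friis cascade:
  F = 1.321 + (2.118 − 1)/0.7568 + (5.521 − 1)/75.68 = 2.859
NF = 10 log₁₀(2.859) = 4.56 dB

4.56 dB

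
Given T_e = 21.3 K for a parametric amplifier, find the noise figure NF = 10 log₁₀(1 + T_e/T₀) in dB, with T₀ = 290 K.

0.308 dB

F = 1 + T_e/T₀ = 1 + 21.3/290 = 1.07345
NF = 10 log₁₀(1.07345) = 0.308 dB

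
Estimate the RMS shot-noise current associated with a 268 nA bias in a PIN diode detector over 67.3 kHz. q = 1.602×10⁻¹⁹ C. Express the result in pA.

76.0 pA

I_n = √(2qI·B)
2qI·B = 2 × 1.602×10⁻¹⁹ × 2.68×10⁻⁷ × 6.73×10⁴ = 5.78×10⁻²¹ A²
I_n = √(5.78×10⁻²¹) = 7.60×10⁻¹¹ A = 76.0 pA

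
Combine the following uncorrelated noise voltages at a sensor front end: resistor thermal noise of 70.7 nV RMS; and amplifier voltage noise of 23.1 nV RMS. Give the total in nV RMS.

74.4 nV

Uncorrelated sources add in power (mean-square): V_tot = √(ΣV_i²)
V_tot = √[(7.07×10⁻⁸)² + (2.31×10⁻⁸)²] = 7.44×10⁻⁸ V = 74.4 nV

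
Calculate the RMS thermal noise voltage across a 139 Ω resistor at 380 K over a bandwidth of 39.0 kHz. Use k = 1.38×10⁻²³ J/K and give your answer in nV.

V_n = √(4kTRB)
4kTRB = 4 × 1.38×10⁻²³ × 380 × 1.39×10² × 3.90×10⁴ = 1.14×10⁻¹³ V²
V_n = √(1.14×10⁻¹³) = 3.37×10⁻⁷ V = 337 nV

337 nV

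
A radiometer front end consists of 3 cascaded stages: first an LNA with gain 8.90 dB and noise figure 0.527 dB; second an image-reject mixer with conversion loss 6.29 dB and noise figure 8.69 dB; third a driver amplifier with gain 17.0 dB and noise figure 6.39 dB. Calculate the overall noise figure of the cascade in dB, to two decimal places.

Convert to linear (a loss of L dB is a gain of −L dB): F_i = 10^(NF_i/10), G_i = 10^(G_i,dB/10)
  Stage 1: F_1 = 10^(0.527/10) = 1.129, G_1 = 10^(8.90/10) = 7.762
  Stage 2: F_2 = 10^(8.69/10) = 7.396, G_2 = 10^(−6.29/10) = 0.2350
  Stage 3: F_3 = 10^(6.39/10) = 4.355, G_3 = 10^(17.0/10) = 50.12
Friis cascade:
  F = 1.129 + (7.396 − 1)/7.762 + (4.355 − 1)/1.824 = 3.793
NF = 10 log₁₀(3.793) = 5.79 dB

5.79 dB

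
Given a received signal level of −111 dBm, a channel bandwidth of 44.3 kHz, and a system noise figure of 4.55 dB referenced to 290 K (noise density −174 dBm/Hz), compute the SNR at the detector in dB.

12.0 dB

Noise floor: N = −174 + 10 log₁₀(B) + NF
10 log₁₀(4.43×10⁴) = 46.46 dB
N = −174 + 46.46 + 4.55 = −122.99 dBm
SNR = P_sig − N = −111 − (−122.99) = 11.99 dB → 12.0 dB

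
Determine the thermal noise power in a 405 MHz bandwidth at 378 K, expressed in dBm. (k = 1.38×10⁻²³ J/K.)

−86.8 dBm

P_n = kTB = 1.38×10⁻²³ × 378 × 4.05×10⁸ = 2.11×10⁻¹² W
In dBm: 10 log₁₀(2.11×10⁻¹² / 10⁻³) = −86.8 dBm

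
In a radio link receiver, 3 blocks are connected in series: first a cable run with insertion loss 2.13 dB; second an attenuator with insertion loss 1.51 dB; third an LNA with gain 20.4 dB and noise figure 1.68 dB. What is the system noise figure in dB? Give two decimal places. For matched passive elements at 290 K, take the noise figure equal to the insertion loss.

5.32 dB

Convert to linear (a loss of L dB is a gain of −L dB): F_i = 10^(NF_i/10), G_i = 10^(G_i,dB/10)
  Stage 1: F_1 = 10^(2.13/10) = 1.633, G_1 = 10^(−2.13/10) = 0.6124
  Stage 2: F_2 = 10^(1.51/10) = 1.416, G_2 = 10^(−1.51/10) = 0.7063
  Stage 3: F_3 = 10^(1.68/10) = 1.472, G_3 = 10^(20.4/10) = 109.6
Friis cascade:
  F = 1.633 + (1.416 − 1)/0.6124 + (1.472 − 1)/0.4325 = 3.404
NF = 10 log₁₀(3.404) = 5.32 dB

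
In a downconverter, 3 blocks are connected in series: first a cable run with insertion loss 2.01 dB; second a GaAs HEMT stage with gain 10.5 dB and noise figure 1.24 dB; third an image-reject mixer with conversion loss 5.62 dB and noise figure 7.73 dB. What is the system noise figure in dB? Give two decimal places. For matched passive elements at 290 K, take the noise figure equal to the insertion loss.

4.49 dB

Convert to linear (a loss of L dB is a gain of −L dB): F_i = 10^(NF_i/10), G_i = 10^(G_i,dB/10)
  Stage 1: F_1 = 10^(2.01/10) = 1.589, G_1 = 10^(−2.01/10) = 0.6295
  Stage 2: F_2 = 10^(1.24/10) = 1.330, G_2 = 10^(10.5/10) = 11.22
  Stage 3: F_3 = 10^(7.73/10) = 5.929, G_3 = 10^(−5.62/10) = 0.2742
Friis cascade:
  F = 1.589 + (1.330 − 1)/0.6295 + (5.929 − 1)/7.063 = 2.811
NF = 10 log₁₀(2.811) = 4.49 dB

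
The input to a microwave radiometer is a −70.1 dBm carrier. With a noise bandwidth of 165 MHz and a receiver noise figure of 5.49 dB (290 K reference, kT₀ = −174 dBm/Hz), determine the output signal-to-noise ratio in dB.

16.2 dB

Noise floor: N = −174 + 10 log₁₀(B) + NF
10 log₁₀(1.65×10⁸) = 82.17 dB
N = −174 + 82.17 + 5.49 = −86.34 dBm
SNR = P_sig − N = −70.1 − (−86.34) = 16.24 dB → 16.2 dB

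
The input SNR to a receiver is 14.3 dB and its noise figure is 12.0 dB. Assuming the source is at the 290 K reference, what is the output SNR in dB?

2.3 dB

By definition F = SNR_in/SNR_out, so in dB: SNR_out = SNR_in − NF
SNR_out = 14.3 − 12.0 = 2.3 dB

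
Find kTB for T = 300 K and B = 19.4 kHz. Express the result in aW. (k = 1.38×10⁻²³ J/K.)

P_n = kTB = 1.38×10⁻²³ × 300 × 1.94×10⁴ = 8.03×10⁻¹⁷ W = 80.3 aW

80.3 aW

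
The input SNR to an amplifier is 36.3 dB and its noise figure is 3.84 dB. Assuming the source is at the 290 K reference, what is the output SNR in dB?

By definition F = SNR_in/SNR_out, so in dB: SNR_out = SNR_in − NF
SNR_out = 36.3 − 3.84 = 32.46 dB

32.46 dB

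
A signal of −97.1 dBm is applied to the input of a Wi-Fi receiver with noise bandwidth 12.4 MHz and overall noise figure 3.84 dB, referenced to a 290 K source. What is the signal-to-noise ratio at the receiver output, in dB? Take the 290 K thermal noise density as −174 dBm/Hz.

2.1 dB

Noise floor: N = −174 + 10 log₁₀(B) + NF
10 log₁₀(1.24×10⁷) = 70.93 dB
N = −174 + 70.93 + 3.84 = −99.23 dBm
SNR = P_sig − N = −97.1 − (−99.23) = 2.13 dB → 2.1 dB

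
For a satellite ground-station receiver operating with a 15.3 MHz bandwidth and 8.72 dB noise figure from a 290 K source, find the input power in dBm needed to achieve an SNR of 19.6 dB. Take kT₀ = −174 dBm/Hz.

−73.8 dBm

Sensitivity = −174 + 10 log₁₀(B) + NF + SNR_min
= −174 + 71.85 + 8.72 + 19.6
= −73.83 dBm → −73.8 dBm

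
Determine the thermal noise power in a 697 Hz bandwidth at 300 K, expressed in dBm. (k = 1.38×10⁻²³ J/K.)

P_n = kTB = 1.38×10⁻²³ × 300 × 6.97×10² = 2.89×10⁻¹⁸ W
In dBm: 10 log₁₀(2.89×10⁻¹⁸ / 10⁻³) = −145.4 dBm

−145.4 dBm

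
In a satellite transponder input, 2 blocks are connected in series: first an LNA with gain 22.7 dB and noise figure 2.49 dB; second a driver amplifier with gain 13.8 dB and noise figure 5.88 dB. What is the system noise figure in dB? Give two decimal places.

2.53 dB

Convert to linear (a loss of L dB is a gain of −L dB): F_i = 10^(NF_i/10), G_i = 10^(G_i,dB/10)
  Stage 1: F_1 = 10^(2.49/10) = 1.774, G_1 = 10^(22.7/10) = 186.2
  Stage 2: F_2 = 10^(5.88/10) = 3.873, G_2 = 10^(13.8/10) = 23.99
Friis cascade:
  F = 1.774 + (3.873 − 1)/186.2 = 1.790
NF = 10 log₁₀(1.790) = 2.53 dB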